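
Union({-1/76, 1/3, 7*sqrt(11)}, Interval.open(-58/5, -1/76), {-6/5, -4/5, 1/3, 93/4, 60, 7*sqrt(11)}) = Union({1/3, 93/4, 60, 7*sqrt(11)}, Interval.Lopen(-58/5, -1/76))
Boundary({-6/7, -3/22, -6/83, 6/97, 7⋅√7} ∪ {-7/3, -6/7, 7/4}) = {-7/3, -6/7, -3/22, -6/83, 6/97, 7/4, 7⋅√7}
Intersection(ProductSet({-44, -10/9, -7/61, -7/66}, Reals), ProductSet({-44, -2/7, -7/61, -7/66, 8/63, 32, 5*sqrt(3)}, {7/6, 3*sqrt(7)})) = ProductSet({-44, -7/61, -7/66}, {7/6, 3*sqrt(7)})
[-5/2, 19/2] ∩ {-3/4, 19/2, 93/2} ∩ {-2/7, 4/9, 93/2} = ∅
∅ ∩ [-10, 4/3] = ∅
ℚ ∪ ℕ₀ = ℚ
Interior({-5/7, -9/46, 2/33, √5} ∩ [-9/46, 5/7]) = ∅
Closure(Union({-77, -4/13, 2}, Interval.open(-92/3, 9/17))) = Union({-77, 2}, Interval(-92/3, 9/17))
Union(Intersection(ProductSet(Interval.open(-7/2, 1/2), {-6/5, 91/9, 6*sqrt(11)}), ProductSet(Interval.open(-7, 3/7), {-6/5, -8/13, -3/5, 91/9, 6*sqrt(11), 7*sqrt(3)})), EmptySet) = ProductSet(Interval.open(-7/2, 3/7), {-6/5, 91/9, 6*sqrt(11)})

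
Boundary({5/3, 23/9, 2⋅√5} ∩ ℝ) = {5/3, 23/9, 2⋅√5}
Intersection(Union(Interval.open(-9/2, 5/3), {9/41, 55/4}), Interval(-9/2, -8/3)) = Interval.Lopen(-9/2, -8/3)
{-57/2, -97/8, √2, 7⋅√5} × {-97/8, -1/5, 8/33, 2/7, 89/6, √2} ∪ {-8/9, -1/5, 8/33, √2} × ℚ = ({-8/9, -1/5, 8/33, √2} × ℚ) ∪ ({-57/2, -97/8, √2, 7⋅√5} × {-97/8, -1/5, 8/33, 2/7, 89/6, √2})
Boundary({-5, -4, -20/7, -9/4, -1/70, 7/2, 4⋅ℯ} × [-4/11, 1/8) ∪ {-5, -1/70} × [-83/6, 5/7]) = ({-5, -1/70} × [-83/6, 5/7]) ∪ ({-5, -4, -20/7, -9/4, -1/70, 7/2, 4⋅ℯ} × [-4/11, 1/8])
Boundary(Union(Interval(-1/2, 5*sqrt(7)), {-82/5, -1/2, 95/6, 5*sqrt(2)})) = {-82/5, -1/2, 95/6, 5*sqrt(7)}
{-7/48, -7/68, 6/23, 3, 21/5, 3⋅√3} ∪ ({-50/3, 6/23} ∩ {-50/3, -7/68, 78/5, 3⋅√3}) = {-50/3, -7/48, -7/68, 6/23, 3, 21/5, 3⋅√3}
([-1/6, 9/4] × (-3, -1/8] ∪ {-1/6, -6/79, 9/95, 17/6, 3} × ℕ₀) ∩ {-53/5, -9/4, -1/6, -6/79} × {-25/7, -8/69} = ∅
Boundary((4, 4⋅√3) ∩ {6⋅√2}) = ∅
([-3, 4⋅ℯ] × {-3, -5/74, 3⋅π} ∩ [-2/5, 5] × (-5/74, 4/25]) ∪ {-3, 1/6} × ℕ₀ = {-3, 1/6} × ℕ₀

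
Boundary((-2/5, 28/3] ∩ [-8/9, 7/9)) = {-2/5, 7/9}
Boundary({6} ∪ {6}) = {6}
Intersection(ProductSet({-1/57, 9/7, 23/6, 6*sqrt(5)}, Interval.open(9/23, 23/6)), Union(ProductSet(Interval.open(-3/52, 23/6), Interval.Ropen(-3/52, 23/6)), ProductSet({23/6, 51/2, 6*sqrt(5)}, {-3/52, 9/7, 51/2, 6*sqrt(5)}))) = Union(ProductSet({-1/57, 9/7}, Interval.open(9/23, 23/6)), ProductSet({23/6, 6*sqrt(5)}, {9/7}))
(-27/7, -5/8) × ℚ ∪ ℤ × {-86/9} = (ℤ × {-86/9}) ∪ ((-27/7, -5/8) × ℚ)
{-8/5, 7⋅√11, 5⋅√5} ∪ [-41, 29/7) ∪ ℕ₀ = [-41, 29/7) ∪ ℕ₀ ∪ {7⋅√11, 5⋅√5}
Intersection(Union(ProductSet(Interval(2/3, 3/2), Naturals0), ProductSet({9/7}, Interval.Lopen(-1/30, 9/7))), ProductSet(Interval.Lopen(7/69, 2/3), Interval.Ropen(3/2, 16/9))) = EmptySet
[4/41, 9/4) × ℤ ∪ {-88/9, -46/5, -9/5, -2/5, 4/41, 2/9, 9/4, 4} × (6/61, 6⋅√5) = ([4/41, 9/4) × ℤ) ∪ ({-88/9, -46/5, -9/5, -2/5, 4/41, 2/9, 9/4, 4} × (6/61, 6⋅√5))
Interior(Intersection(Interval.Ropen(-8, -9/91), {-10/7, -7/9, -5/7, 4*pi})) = EmptySet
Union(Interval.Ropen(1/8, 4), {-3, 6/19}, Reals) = Interval(-oo, oo)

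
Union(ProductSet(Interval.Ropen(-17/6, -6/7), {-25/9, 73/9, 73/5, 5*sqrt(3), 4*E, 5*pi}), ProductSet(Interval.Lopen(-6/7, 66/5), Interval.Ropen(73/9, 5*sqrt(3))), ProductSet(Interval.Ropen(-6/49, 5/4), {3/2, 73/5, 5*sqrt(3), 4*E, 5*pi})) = Union(ProductSet(Interval.Ropen(-17/6, -6/7), {-25/9, 73/9, 73/5, 5*sqrt(3), 4*E, 5*pi}), ProductSet(Interval.Lopen(-6/7, 66/5), Interval.Ropen(73/9, 5*sqrt(3))), ProductSet(Interval.Ropen(-6/49, 5/4), {3/2, 73/5, 5*sqrt(3), 4*E, 5*pi}))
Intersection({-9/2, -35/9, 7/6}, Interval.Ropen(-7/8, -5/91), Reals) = EmptySet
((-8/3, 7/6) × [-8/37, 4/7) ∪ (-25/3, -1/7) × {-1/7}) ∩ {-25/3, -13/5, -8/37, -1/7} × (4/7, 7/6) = ∅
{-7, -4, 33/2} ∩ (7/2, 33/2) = ∅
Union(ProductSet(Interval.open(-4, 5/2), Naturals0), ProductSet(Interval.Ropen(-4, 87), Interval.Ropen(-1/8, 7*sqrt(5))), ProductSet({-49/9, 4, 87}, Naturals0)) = Union(ProductSet(Interval.Ropen(-4, 87), Interval.Ropen(-1/8, 7*sqrt(5))), ProductSet(Union({-49/9, 4, 87}, Interval.open(-4, 5/2)), Naturals0))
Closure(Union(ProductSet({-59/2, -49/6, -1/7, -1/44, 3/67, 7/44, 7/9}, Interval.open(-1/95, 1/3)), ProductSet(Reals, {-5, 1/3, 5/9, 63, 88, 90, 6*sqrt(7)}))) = Union(ProductSet({-59/2, -49/6, -1/7, -1/44, 3/67, 7/44, 7/9}, Interval(-1/95, 1/3)), ProductSet(Reals, {-5, 1/3, 5/9, 63, 88, 90, 6*sqrt(7)}))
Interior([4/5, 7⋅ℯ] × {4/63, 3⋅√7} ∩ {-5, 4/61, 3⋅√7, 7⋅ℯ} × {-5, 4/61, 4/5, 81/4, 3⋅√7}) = ∅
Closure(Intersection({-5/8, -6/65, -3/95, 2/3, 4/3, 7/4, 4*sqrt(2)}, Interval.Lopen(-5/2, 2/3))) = {-5/8, -6/65, -3/95, 2/3}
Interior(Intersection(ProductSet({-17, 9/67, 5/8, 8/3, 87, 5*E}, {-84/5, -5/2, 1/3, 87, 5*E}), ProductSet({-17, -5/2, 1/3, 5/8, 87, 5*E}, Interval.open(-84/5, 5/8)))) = EmptySet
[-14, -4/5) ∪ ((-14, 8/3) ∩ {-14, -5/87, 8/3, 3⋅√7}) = [-14, -4/5) ∪ {-5/87}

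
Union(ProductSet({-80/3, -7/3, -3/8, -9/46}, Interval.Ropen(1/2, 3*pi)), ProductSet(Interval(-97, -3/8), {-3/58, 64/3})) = Union(ProductSet({-80/3, -7/3, -3/8, -9/46}, Interval.Ropen(1/2, 3*pi)), ProductSet(Interval(-97, -3/8), {-3/58, 64/3}))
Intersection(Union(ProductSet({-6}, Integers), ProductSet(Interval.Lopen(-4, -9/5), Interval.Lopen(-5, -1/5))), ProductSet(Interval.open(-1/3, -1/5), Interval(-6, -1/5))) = EmptySet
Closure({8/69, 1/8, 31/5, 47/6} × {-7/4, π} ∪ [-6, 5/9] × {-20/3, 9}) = ({8/69, 1/8, 31/5, 47/6} × {-7/4, π}) ∪ ([-6, 5/9] × {-20/3, 9})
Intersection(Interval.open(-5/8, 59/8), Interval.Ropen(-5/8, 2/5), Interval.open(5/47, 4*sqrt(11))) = Interval.open(5/47, 2/5)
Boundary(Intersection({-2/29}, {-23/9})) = EmptySet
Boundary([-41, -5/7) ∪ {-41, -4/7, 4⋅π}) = {-41, -5/7, -4/7, 4⋅π}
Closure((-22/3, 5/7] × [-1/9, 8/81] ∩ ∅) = ∅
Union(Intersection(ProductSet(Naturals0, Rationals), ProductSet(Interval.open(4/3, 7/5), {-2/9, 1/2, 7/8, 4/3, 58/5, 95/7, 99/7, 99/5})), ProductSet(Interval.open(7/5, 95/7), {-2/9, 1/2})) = ProductSet(Interval.open(7/5, 95/7), {-2/9, 1/2})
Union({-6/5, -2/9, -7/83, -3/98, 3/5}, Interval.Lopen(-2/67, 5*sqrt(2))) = Union({-6/5, -2/9, -7/83, -3/98}, Interval.Lopen(-2/67, 5*sqrt(2)))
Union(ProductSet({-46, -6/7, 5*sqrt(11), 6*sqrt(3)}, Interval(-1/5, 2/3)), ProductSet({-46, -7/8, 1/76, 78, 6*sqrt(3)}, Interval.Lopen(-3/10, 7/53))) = Union(ProductSet({-46, -6/7, 5*sqrt(11), 6*sqrt(3)}, Interval(-1/5, 2/3)), ProductSet({-46, -7/8, 1/76, 78, 6*sqrt(3)}, Interval.Lopen(-3/10, 7/53)))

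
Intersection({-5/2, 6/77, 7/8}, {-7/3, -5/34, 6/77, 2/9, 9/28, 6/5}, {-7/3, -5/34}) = EmptySet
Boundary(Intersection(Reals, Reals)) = EmptySet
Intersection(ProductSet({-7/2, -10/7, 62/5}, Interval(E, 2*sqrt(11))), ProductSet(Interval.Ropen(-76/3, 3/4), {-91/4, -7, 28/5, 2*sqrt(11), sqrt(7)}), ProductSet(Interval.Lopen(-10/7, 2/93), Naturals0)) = EmptySet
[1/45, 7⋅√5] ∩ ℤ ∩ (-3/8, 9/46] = ∅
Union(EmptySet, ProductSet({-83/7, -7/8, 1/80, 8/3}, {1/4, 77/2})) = ProductSet({-83/7, -7/8, 1/80, 8/3}, {1/4, 77/2})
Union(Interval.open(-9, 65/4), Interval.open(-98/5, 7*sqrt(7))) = Interval.open(-98/5, 7*sqrt(7))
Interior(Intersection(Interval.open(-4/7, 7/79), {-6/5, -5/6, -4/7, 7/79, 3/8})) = EmptySet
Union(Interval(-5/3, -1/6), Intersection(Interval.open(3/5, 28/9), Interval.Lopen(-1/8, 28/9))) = Union(Interval(-5/3, -1/6), Interval.open(3/5, 28/9))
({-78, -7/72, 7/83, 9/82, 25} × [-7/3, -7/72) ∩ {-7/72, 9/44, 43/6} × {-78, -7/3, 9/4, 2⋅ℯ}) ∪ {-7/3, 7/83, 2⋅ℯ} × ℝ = ({-7/72} × {-7/3}) ∪ ({-7/3, 7/83, 2⋅ℯ} × ℝ)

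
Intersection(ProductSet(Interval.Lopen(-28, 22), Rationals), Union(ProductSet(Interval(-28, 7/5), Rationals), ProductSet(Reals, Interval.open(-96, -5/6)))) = Union(ProductSet(Interval.Lopen(-28, 7/5), Rationals), ProductSet(Interval.Lopen(-28, 22), Intersection(Interval.open(-96, -5/6), Rationals)))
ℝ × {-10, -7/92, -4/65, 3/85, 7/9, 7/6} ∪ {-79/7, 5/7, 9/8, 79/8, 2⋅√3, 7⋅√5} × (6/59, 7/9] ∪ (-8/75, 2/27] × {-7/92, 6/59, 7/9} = (ℝ × {-10, -7/92, -4/65, 3/85, 7/9, 7/6}) ∪ ((-8/75, 2/27] × {-7/92, 6/59, 7/9}) ∪ ({-79/7, 5/7, 9/8, 79/8, 2⋅√3, 7⋅√5} × (6/59, 7/9])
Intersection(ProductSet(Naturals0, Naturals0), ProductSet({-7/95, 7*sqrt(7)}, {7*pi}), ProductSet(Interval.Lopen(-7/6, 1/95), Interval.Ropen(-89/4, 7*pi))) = EmptySet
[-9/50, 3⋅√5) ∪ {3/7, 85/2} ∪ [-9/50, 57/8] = [-9/50, 57/8] ∪ {85/2}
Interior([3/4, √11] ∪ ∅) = (3/4, √11)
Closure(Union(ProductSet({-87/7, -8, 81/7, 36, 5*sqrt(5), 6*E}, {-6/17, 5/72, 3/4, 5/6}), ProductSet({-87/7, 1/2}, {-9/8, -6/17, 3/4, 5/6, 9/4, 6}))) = Union(ProductSet({-87/7, 1/2}, {-9/8, -6/17, 3/4, 5/6, 9/4, 6}), ProductSet({-87/7, -8, 81/7, 36, 5*sqrt(5), 6*E}, {-6/17, 5/72, 3/4, 5/6}))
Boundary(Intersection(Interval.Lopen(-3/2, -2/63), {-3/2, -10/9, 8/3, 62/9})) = {-10/9}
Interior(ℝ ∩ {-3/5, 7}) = ∅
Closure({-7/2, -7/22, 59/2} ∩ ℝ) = {-7/2, -7/22, 59/2}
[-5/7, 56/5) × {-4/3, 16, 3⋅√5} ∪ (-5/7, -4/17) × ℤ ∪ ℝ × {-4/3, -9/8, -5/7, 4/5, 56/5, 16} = ((-5/7, -4/17) × ℤ) ∪ (ℝ × {-4/3, -9/8, -5/7, 4/5, 56/5, 16}) ∪ ([-5/7, 56/5) × {-4/3, 16, 3⋅√5})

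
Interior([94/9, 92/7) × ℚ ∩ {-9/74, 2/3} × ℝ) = ∅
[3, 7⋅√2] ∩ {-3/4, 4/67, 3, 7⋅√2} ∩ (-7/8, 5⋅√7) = {3, 7⋅√2}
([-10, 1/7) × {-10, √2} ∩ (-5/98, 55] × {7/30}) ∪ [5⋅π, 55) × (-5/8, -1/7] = [5⋅π, 55) × (-5/8, -1/7]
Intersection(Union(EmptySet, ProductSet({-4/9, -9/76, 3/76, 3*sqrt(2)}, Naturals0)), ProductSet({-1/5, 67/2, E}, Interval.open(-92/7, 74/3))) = EmptySet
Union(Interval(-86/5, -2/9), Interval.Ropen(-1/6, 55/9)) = Union(Interval(-86/5, -2/9), Interval.Ropen(-1/6, 55/9))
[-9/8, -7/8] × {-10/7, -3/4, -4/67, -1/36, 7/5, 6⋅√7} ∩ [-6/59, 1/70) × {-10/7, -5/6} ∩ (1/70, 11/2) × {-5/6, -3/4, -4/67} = ∅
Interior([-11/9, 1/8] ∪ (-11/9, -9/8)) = (-11/9, 1/8)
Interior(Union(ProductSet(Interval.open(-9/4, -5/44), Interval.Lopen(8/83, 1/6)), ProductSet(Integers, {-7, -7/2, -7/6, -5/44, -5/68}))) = ProductSet(Union(Complement(Interval.open(-9/4, -5/44), Integers), Interval.open(-9/4, -5/44)), Interval.open(8/83, 1/6))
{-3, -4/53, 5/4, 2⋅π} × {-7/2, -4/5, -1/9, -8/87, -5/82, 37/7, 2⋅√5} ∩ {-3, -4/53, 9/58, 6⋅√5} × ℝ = {-3, -4/53} × {-7/2, -4/5, -1/9, -8/87, -5/82, 37/7, 2⋅√5}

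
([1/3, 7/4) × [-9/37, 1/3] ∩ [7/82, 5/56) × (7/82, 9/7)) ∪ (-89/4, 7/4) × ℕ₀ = (-89/4, 7/4) × ℕ₀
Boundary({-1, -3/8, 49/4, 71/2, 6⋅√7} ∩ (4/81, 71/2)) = {49/4, 6⋅√7}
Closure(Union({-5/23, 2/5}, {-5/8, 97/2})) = {-5/8, -5/23, 2/5, 97/2}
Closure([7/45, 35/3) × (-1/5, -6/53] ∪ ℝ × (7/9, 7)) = (ℝ × [7/9, 7]) ∪ ({7/45, 35/3} × [-1/5, -6/53]) ∪ ([7/45, 35/3] × {-1/5, -6/53}) ∪ ([7/45, 35/3) × (-1/5, -6/53])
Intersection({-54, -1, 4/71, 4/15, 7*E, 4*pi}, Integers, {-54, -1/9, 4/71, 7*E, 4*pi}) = {-54}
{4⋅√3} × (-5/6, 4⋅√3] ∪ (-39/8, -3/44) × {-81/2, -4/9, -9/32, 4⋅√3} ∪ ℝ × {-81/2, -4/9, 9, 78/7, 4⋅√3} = (ℝ × {-81/2, -4/9, 9, 78/7, 4⋅√3}) ∪ ((-39/8, -3/44) × {-81/2, -4/9, -9/32, 4⋅√3}) ∪ ({4⋅√3} × (-5/6, 4⋅√3])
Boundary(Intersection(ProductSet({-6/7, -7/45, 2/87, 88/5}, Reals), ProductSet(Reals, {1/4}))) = ProductSet({-6/7, -7/45, 2/87, 88/5}, {1/4})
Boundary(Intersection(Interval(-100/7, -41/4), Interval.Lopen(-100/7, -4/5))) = {-100/7, -41/4}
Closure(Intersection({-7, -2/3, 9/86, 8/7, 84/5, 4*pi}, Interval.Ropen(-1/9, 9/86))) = EmptySet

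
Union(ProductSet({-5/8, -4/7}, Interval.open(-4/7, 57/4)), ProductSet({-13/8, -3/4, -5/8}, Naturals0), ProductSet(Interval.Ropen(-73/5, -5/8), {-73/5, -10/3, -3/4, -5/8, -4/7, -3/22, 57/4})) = Union(ProductSet({-5/8, -4/7}, Interval.open(-4/7, 57/4)), ProductSet({-13/8, -3/4, -5/8}, Naturals0), ProductSet(Interval.Ropen(-73/5, -5/8), {-73/5, -10/3, -3/4, -5/8, -4/7, -3/22, 57/4}))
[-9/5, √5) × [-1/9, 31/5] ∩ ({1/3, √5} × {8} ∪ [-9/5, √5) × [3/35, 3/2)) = [-9/5, √5) × [3/35, 3/2)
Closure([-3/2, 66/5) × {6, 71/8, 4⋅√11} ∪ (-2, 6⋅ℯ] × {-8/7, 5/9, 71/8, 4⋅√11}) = ([-3/2, 66/5] × {6, 71/8, 4⋅√11}) ∪ ([-2, 6⋅ℯ] × {-8/7, 5/9, 71/8, 4⋅√11})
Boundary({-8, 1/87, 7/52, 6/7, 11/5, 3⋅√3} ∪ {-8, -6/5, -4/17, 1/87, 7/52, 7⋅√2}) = {-8, -6/5, -4/17, 1/87, 7/52, 6/7, 11/5, 7⋅√2, 3⋅√3}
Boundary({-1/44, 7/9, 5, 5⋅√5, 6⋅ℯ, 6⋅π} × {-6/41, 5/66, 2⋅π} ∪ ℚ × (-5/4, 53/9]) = (ℝ × [-5/4, 53/9]) ∪ ({-1/44, 7/9, 5, 5⋅√5, 6⋅ℯ, 6⋅π} × {-6/41, 5/66, 2⋅π})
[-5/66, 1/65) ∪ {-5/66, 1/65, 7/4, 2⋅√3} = [-5/66, 1/65] ∪ {7/4, 2⋅√3}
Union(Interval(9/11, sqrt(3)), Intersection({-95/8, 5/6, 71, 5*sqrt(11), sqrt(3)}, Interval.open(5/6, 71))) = Union({5*sqrt(11)}, Interval(9/11, sqrt(3)))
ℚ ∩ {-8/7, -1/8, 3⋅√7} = {-8/7, -1/8}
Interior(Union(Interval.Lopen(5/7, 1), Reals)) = Interval(-oo, oo)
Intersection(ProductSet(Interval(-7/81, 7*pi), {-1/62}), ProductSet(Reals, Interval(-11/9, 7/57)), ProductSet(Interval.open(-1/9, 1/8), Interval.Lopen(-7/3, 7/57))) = ProductSet(Interval.Ropen(-7/81, 1/8), {-1/62})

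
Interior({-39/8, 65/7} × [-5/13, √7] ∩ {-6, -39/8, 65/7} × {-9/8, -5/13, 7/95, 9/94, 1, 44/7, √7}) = ∅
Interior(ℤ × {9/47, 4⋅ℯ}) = ∅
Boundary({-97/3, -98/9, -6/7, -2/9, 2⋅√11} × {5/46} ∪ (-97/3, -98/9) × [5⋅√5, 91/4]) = ({-97/3, -98/9} × [5⋅√5, 91/4]) ∪ ({-97/3, -98/9, -6/7, -2/9, 2⋅√11} × {5/46}) ∪ ([-97/3, -98/9] × {91/4, 5⋅√5})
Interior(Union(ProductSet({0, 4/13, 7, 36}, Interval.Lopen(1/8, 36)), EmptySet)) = EmptySet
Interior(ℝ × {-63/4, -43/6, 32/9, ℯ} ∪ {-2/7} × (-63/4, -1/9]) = ∅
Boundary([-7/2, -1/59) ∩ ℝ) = {-7/2, -1/59}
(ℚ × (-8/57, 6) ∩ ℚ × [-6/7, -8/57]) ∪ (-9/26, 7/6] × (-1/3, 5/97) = (-9/26, 7/6] × (-1/3, 5/97)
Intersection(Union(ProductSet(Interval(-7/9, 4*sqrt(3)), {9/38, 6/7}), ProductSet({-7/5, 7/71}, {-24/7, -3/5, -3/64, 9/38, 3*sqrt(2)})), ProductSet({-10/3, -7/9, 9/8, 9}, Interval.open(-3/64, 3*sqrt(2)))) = ProductSet({-7/9, 9/8}, {9/38, 6/7})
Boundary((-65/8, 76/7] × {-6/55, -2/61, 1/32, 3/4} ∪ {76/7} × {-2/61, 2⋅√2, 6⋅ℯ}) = ([-65/8, 76/7] × {-6/55, -2/61, 1/32, 3/4}) ∪ ({76/7} × {-2/61, 2⋅√2, 6⋅ℯ})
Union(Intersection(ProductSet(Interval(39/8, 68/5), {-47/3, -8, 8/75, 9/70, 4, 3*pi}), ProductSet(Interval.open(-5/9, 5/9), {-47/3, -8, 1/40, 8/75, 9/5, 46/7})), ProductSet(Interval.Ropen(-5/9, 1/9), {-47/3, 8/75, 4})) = ProductSet(Interval.Ropen(-5/9, 1/9), {-47/3, 8/75, 4})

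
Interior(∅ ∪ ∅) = ∅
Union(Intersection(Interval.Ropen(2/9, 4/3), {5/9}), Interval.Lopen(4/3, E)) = Union({5/9}, Interval.Lopen(4/3, E))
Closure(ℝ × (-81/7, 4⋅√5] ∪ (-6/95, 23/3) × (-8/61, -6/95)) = ℝ × [-81/7, 4⋅√5]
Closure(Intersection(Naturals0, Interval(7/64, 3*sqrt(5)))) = Range(1, 7, 1)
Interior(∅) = ∅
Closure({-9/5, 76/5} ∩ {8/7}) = ∅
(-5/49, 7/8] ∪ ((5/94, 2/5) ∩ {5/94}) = (-5/49, 7/8]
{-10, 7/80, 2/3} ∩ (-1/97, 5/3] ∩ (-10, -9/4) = ∅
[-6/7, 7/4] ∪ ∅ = [-6/7, 7/4]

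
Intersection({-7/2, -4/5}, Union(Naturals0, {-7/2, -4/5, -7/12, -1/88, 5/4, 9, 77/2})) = {-7/2, -4/5}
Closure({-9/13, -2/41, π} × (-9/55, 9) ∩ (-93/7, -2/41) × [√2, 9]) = {-9/13} × [√2, 9]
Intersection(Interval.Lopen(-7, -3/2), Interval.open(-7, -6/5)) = Interval.Lopen(-7, -3/2)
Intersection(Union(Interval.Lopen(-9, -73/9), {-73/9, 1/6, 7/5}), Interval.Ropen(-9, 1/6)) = Interval.Lopen(-9, -73/9)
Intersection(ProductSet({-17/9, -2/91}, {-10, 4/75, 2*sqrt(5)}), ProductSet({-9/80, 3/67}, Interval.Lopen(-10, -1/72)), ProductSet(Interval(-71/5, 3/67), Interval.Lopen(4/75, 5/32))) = EmptySet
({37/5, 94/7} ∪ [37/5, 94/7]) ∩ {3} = ∅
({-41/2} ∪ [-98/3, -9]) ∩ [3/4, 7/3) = ∅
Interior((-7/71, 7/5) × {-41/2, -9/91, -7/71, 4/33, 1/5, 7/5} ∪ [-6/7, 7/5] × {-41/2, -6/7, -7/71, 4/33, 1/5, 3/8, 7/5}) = ∅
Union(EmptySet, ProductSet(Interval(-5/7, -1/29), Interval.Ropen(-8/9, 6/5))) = ProductSet(Interval(-5/7, -1/29), Interval.Ropen(-8/9, 6/5))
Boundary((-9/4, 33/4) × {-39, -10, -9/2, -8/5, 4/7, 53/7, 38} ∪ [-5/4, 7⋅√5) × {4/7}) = ([-5/4, 7⋅√5] × {4/7}) ∪ ([-9/4, 33/4] × {-39, -10, -9/2, -8/5, 4/7, 53/7, 38})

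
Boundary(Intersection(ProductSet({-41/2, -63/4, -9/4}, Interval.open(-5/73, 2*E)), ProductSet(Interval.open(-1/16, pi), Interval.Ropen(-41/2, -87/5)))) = EmptySet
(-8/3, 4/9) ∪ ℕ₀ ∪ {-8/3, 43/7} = [-8/3, 4/9) ∪ ℕ₀ ∪ {43/7}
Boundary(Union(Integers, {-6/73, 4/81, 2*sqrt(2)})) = Union({-6/73, 4/81, 2*sqrt(2)}, Integers)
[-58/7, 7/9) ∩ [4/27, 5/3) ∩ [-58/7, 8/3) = [4/27, 7/9)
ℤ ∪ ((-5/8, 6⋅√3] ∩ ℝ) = ℤ ∪ (-5/8, 6⋅√3]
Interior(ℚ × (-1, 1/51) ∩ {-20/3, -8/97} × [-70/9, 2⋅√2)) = ∅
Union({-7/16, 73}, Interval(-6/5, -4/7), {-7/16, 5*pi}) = Union({-7/16, 73, 5*pi}, Interval(-6/5, -4/7))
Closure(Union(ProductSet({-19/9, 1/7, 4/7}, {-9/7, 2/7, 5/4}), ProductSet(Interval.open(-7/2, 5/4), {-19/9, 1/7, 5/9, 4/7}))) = Union(ProductSet({-19/9, 1/7, 4/7}, {-9/7, 2/7, 5/4}), ProductSet(Interval(-7/2, 5/4), {-19/9, 1/7, 5/9, 4/7}))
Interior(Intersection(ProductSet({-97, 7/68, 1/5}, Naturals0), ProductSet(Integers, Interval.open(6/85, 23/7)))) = EmptySet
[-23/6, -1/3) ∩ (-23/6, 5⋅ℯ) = (-23/6, -1/3)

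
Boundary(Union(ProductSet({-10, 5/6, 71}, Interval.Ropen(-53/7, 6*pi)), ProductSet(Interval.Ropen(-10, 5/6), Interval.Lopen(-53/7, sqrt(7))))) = Union(ProductSet({-10, 5/6, 71}, Interval(-53/7, 6*pi)), ProductSet(Interval(-10, 5/6), {-53/7, sqrt(7)}))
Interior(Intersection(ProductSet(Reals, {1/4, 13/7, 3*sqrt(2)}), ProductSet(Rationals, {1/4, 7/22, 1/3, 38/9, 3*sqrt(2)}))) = EmptySet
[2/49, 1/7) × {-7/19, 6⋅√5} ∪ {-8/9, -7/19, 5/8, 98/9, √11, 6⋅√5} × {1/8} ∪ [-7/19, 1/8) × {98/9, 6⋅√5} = ([-7/19, 1/8) × {98/9, 6⋅√5}) ∪ ([2/49, 1/7) × {-7/19, 6⋅√5}) ∪ ({-8/9, -7/19, 5/8, 98/9, √11, 6⋅√5} × {1/8})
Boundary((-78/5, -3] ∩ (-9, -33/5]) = {-9, -33/5}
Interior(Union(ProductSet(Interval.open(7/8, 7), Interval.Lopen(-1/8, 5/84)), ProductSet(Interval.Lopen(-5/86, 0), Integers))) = ProductSet(Interval.open(7/8, 7), Union(Complement(Interval.open(-1/8, 5/84), Integers), Interval.open(-1/8, 5/84)))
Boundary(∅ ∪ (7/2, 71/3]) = {7/2, 71/3}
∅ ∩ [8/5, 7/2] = ∅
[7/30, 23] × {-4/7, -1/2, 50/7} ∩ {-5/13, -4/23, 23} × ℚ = {23} × {-4/7, -1/2, 50/7}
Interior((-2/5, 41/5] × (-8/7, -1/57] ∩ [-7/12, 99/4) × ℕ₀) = ∅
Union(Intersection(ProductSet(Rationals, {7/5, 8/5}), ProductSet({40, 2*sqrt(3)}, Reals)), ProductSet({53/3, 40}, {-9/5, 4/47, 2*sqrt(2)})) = Union(ProductSet({40}, {7/5, 8/5}), ProductSet({53/3, 40}, {-9/5, 4/47, 2*sqrt(2)}))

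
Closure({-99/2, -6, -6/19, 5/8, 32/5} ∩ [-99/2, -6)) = {-99/2}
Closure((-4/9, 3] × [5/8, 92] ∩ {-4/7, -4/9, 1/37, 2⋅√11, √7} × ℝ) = {1/37, √7} × [5/8, 92]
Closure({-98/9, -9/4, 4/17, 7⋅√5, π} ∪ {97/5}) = {-98/9, -9/4, 4/17, 97/5, 7⋅√5, π}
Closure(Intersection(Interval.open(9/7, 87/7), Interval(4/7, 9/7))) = EmptySet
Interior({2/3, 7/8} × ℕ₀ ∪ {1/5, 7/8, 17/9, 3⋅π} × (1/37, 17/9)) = ∅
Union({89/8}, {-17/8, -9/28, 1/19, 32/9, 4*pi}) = {-17/8, -9/28, 1/19, 32/9, 89/8, 4*pi}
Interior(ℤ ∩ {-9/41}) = ∅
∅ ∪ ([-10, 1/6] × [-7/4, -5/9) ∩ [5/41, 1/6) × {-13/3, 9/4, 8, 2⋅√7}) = ∅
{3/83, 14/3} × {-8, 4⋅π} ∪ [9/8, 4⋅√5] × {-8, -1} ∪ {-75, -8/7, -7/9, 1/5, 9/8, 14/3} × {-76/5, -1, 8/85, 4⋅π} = ({3/83, 14/3} × {-8, 4⋅π}) ∪ ([9/8, 4⋅√5] × {-8, -1}) ∪ ({-75, -8/7, -7/9, 1/5, 9/8, 14/3} × {-76/5, -1, 8/85, 4⋅π})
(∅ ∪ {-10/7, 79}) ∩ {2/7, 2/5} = ∅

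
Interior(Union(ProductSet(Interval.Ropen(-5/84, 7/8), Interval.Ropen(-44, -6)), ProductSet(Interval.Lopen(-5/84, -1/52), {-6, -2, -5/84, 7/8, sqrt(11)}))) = ProductSet(Interval.open(-5/84, 7/8), Interval.open(-44, -6))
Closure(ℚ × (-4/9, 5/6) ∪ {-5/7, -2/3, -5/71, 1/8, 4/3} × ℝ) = (ℝ × [-4/9, 5/6]) ∪ ({-5/7, -2/3, -5/71, 1/8, 4/3} × ℝ)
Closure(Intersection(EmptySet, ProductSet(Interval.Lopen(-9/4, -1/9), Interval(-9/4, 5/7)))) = EmptySet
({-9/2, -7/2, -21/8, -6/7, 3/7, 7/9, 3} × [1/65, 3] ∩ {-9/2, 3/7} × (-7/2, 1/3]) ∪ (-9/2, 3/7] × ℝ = ((-9/2, 3/7] × ℝ) ∪ ({-9/2, 3/7} × [1/65, 1/3])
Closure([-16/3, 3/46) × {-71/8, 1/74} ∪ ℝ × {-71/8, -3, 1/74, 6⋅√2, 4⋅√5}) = ℝ × {-71/8, -3, 1/74, 6⋅√2, 4⋅√5}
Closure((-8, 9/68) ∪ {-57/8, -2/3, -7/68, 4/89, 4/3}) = [-8, 9/68] ∪ {4/3}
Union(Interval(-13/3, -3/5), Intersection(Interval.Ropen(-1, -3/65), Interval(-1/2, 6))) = Union(Interval(-13/3, -3/5), Interval.Ropen(-1/2, -3/65))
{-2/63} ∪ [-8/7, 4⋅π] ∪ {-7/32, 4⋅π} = [-8/7, 4⋅π]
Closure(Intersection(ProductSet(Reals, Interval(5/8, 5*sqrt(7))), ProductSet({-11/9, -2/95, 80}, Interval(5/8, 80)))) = ProductSet({-11/9, -2/95, 80}, Interval(5/8, 5*sqrt(7)))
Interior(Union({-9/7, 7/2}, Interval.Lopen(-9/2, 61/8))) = Interval.open(-9/2, 61/8)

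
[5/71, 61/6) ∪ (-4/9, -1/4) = (-4/9, -1/4) ∪ [5/71, 61/6)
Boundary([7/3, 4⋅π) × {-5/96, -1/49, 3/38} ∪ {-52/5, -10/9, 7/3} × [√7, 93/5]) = ({-52/5, -10/9, 7/3} × [√7, 93/5]) ∪ ([7/3, 4⋅π] × {-5/96, -1/49, 3/38})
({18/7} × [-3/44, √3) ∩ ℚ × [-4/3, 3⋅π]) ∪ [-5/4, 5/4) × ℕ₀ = ([-5/4, 5/4) × ℕ₀) ∪ ({18/7} × [-3/44, √3))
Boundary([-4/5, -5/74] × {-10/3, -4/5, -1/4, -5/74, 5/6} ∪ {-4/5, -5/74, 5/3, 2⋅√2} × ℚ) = ({-4/5, -5/74, 5/3, 2⋅√2} × ℝ) ∪ ([-4/5, -5/74] × {-10/3, -4/5, -1/4, -5/74, 5/6})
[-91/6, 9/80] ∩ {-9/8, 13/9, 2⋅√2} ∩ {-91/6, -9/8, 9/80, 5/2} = {-9/8}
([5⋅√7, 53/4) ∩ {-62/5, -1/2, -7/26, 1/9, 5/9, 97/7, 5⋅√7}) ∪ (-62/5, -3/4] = (-62/5, -3/4] ∪ {5⋅√7}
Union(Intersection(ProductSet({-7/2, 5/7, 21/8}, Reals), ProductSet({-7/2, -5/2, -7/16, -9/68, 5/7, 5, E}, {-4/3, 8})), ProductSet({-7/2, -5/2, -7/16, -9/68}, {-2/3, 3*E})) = Union(ProductSet({-7/2, 5/7}, {-4/3, 8}), ProductSet({-7/2, -5/2, -7/16, -9/68}, {-2/3, 3*E}))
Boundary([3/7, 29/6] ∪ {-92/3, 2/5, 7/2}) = {-92/3, 2/5, 3/7, 29/6}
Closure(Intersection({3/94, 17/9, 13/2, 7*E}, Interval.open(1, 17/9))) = EmptySet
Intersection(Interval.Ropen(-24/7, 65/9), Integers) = Range(-3, 8, 1)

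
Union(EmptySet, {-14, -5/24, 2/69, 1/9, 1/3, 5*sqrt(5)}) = {-14, -5/24, 2/69, 1/9, 1/3, 5*sqrt(5)}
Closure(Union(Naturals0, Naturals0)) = Naturals0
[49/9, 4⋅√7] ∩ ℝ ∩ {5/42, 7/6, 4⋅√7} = {4⋅√7}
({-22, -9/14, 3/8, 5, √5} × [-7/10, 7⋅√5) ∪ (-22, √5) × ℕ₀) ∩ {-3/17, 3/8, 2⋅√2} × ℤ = {-3/17, 3/8} × ℕ₀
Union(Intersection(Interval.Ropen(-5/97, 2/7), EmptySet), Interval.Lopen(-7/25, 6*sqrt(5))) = Interval.Lopen(-7/25, 6*sqrt(5))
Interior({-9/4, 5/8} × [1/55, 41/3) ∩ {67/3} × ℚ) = ∅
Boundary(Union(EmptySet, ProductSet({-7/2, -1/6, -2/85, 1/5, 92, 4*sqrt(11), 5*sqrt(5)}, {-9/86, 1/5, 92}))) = ProductSet({-7/2, -1/6, -2/85, 1/5, 92, 4*sqrt(11), 5*sqrt(5)}, {-9/86, 1/5, 92})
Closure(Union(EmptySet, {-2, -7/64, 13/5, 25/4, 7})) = {-2, -7/64, 13/5, 25/4, 7}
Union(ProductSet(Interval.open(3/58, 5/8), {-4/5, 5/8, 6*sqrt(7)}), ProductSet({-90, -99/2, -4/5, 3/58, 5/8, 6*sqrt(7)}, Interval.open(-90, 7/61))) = Union(ProductSet({-90, -99/2, -4/5, 3/58, 5/8, 6*sqrt(7)}, Interval.open(-90, 7/61)), ProductSet(Interval.open(3/58, 5/8), {-4/5, 5/8, 6*sqrt(7)}))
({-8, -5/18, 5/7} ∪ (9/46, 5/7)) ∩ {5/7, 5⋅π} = {5/7}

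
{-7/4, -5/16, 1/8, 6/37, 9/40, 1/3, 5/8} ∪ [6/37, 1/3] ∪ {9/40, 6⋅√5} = {-7/4, -5/16, 1/8, 5/8, 6⋅√5} ∪ [6/37, 1/3]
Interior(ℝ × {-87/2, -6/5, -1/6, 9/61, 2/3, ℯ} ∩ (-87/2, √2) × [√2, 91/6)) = ∅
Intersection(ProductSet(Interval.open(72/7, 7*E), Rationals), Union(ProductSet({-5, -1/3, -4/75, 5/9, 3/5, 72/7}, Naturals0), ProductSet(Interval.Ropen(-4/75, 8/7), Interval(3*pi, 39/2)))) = EmptySet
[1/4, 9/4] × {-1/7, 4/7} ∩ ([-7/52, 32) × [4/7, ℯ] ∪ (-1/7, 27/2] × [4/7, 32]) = [1/4, 9/4] × {4/7}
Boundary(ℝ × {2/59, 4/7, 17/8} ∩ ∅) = ∅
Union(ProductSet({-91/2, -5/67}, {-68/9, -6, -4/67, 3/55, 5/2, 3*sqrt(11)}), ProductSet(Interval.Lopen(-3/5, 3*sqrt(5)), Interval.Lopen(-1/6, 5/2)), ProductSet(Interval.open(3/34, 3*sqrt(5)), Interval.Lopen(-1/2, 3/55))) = Union(ProductSet({-91/2, -5/67}, {-68/9, -6, -4/67, 3/55, 5/2, 3*sqrt(11)}), ProductSet(Interval.Lopen(-3/5, 3*sqrt(5)), Interval.Lopen(-1/6, 5/2)), ProductSet(Interval.open(3/34, 3*sqrt(5)), Interval.Lopen(-1/2, 3/55)))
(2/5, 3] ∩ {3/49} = ∅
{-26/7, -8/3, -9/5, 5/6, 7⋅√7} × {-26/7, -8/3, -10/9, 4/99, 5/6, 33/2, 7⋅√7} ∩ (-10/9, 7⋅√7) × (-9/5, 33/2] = {5/6} × {-10/9, 4/99, 5/6, 33/2}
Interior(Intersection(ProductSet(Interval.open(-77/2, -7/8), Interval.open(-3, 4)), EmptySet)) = EmptySet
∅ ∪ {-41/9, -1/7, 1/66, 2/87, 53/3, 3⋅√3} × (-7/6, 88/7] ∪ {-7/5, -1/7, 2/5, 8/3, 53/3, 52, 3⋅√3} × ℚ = ({-7/5, -1/7, 2/5, 8/3, 53/3, 52, 3⋅√3} × ℚ) ∪ ({-41/9, -1/7, 1/66, 2/87, 53/3, 3⋅√3} × (-7/6, 88/7])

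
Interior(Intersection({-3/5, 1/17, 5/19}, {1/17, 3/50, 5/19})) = EmptySet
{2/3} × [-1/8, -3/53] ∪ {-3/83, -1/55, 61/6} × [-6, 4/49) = ({2/3} × [-1/8, -3/53]) ∪ ({-3/83, -1/55, 61/6} × [-6, 4/49))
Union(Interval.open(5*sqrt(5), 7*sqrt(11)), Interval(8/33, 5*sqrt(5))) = Interval.Ropen(8/33, 7*sqrt(11))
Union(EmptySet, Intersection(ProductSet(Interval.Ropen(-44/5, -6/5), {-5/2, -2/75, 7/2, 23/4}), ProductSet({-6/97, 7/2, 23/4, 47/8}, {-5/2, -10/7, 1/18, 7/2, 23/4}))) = EmptySet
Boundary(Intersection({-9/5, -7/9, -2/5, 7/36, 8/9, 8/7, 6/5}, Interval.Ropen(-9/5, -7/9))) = {-9/5}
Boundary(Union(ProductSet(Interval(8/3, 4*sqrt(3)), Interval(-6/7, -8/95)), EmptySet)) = Union(ProductSet({8/3, 4*sqrt(3)}, Interval(-6/7, -8/95)), ProductSet(Interval(8/3, 4*sqrt(3)), {-6/7, -8/95}))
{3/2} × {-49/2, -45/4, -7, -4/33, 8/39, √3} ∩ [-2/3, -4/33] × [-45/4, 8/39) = ∅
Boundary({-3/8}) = {-3/8}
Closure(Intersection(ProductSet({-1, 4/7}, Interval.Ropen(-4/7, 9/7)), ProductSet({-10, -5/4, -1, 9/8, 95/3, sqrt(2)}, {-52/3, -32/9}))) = EmptySet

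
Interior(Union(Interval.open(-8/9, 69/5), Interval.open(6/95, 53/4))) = Interval.open(-8/9, 69/5)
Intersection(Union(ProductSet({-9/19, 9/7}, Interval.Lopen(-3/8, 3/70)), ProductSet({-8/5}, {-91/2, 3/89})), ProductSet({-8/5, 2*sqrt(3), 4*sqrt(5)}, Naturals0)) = EmptySet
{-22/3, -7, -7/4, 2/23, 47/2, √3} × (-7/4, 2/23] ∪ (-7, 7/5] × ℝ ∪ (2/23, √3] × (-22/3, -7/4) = ((-7, 7/5] × ℝ) ∪ ((2/23, √3] × (-22/3, -7/4)) ∪ ({-22/3, -7, -7/4, 2/23, 47/2, √3} × (-7/4, 2/23])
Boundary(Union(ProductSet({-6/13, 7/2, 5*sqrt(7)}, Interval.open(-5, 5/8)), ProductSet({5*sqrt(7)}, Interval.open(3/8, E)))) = Union(ProductSet({5*sqrt(7)}, Interval(3/8, E)), ProductSet({-6/13, 7/2, 5*sqrt(7)}, Interval(-5, 5/8)))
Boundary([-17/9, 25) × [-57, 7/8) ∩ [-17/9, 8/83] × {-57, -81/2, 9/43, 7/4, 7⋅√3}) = [-17/9, 8/83] × {-57, -81/2, 9/43}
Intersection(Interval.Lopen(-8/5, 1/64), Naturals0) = Range(0, 1, 1)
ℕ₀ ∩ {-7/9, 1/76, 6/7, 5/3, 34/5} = ∅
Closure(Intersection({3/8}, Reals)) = {3/8}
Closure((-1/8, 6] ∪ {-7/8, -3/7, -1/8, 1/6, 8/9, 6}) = {-7/8, -3/7} ∪ [-1/8, 6]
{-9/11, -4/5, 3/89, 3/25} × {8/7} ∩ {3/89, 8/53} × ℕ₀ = ∅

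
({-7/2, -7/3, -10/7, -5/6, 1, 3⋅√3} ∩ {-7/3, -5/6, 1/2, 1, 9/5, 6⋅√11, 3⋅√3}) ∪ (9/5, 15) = {-7/3, -5/6, 1} ∪ (9/5, 15)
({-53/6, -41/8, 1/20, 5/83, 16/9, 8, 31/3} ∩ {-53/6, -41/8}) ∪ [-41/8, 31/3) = {-53/6} ∪ [-41/8, 31/3)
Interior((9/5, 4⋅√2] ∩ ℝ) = (9/5, 4⋅√2)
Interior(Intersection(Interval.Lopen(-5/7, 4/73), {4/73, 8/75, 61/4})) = EmptySet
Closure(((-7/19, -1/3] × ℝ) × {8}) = ([-7/19, -1/3] × ℝ) × {8}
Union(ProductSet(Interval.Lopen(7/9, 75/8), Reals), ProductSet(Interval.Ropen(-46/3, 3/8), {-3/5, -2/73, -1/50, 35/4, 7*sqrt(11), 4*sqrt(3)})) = Union(ProductSet(Interval.Ropen(-46/3, 3/8), {-3/5, -2/73, -1/50, 35/4, 7*sqrt(11), 4*sqrt(3)}), ProductSet(Interval.Lopen(7/9, 75/8), Reals))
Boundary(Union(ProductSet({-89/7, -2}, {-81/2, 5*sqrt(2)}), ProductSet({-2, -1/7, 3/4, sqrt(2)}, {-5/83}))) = Union(ProductSet({-89/7, -2}, {-81/2, 5*sqrt(2)}), ProductSet({-2, -1/7, 3/4, sqrt(2)}, {-5/83}))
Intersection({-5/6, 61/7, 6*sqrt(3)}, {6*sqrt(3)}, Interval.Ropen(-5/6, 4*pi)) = {6*sqrt(3)}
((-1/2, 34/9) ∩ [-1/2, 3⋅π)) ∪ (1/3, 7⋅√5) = (-1/2, 7⋅√5)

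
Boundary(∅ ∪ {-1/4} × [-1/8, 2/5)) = {-1/4} × [-1/8, 2/5]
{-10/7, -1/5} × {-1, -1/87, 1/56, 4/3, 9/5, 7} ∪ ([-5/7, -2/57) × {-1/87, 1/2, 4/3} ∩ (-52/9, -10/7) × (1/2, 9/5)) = {-10/7, -1/5} × {-1, -1/87, 1/56, 4/3, 9/5, 7}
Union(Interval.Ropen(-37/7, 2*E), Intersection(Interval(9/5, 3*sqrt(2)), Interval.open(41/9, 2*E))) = Interval.Ropen(-37/7, 2*E)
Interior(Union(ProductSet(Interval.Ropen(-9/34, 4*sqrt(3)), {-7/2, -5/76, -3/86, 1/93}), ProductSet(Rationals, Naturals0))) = EmptySet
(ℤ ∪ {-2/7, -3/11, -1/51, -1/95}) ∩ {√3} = ∅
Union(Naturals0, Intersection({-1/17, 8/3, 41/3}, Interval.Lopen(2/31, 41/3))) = Union({8/3, 41/3}, Naturals0)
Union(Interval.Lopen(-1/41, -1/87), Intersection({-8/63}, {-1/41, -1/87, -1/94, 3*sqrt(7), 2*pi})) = Interval.Lopen(-1/41, -1/87)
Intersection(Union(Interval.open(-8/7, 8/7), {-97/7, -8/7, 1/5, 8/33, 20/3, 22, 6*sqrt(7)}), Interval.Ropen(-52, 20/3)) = Union({-97/7}, Interval.Ropen(-8/7, 8/7))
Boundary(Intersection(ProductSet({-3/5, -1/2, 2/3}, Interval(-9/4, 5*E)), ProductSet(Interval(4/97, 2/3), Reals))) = ProductSet({2/3}, Interval(-9/4, 5*E))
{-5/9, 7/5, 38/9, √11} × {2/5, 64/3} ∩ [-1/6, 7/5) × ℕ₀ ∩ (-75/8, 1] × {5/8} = ∅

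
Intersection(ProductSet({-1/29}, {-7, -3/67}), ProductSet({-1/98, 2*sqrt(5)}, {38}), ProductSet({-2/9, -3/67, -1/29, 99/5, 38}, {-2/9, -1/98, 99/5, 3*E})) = EmptySet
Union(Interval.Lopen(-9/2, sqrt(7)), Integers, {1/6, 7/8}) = Union(Integers, Interval.Lopen(-9/2, sqrt(7)))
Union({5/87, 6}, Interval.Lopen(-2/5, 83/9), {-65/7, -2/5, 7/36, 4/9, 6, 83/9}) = Union({-65/7}, Interval(-2/5, 83/9))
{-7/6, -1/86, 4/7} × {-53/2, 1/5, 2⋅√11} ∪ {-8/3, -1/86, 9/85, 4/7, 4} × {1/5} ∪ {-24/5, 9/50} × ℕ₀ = ({-24/5, 9/50} × ℕ₀) ∪ ({-8/3, -1/86, 9/85, 4/7, 4} × {1/5}) ∪ ({-7/6, -1/86, 4/7} × {-53/2, 1/5, 2⋅√11})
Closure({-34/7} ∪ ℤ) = ℤ ∪ {-34/7}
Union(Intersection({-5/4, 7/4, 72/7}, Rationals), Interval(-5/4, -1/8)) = Union({7/4, 72/7}, Interval(-5/4, -1/8))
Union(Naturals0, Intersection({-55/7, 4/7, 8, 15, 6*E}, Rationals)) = Union({-55/7, 4/7}, Naturals0)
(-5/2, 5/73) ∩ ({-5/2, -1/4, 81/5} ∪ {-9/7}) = {-9/7, -1/4}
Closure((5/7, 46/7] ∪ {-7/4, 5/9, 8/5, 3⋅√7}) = {-7/4, 5/9, 3⋅√7} ∪ [5/7, 46/7]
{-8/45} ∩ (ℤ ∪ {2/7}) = ∅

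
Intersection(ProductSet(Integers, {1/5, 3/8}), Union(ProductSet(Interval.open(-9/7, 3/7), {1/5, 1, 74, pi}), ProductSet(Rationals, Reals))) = ProductSet(Integers, {1/5, 3/8})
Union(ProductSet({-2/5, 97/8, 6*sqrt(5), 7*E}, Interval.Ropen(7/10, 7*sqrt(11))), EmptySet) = ProductSet({-2/5, 97/8, 6*sqrt(5), 7*E}, Interval.Ropen(7/10, 7*sqrt(11)))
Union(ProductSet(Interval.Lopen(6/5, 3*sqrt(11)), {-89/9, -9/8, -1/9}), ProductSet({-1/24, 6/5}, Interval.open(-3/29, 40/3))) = Union(ProductSet({-1/24, 6/5}, Interval.open(-3/29, 40/3)), ProductSet(Interval.Lopen(6/5, 3*sqrt(11)), {-89/9, -9/8, -1/9}))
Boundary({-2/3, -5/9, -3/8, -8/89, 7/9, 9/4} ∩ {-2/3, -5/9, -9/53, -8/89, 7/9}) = {-2/3, -5/9, -8/89, 7/9}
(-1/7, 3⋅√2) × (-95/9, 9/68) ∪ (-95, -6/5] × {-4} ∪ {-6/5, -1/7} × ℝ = ({-6/5, -1/7} × ℝ) ∪ ((-95, -6/5] × {-4}) ∪ ((-1/7, 3⋅√2) × (-95/9, 9/68))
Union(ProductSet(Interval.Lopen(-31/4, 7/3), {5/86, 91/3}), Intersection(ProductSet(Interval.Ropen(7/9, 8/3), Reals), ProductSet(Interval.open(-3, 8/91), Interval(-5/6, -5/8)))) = ProductSet(Interval.Lopen(-31/4, 7/3), {5/86, 91/3})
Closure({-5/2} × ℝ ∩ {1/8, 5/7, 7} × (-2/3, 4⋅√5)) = ∅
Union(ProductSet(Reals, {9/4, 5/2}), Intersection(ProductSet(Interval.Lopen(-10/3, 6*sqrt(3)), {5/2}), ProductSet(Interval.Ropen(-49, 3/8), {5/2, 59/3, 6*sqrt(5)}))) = ProductSet(Reals, {9/4, 5/2})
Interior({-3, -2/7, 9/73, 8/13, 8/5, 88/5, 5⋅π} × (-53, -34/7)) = ∅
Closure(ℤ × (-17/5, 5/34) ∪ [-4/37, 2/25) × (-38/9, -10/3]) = (ℤ × (-17/5, 5/34]) ∪ ({-4/37, 2/25} × [-38/9, -10/3]) ∪ ([-4/37, 2/25] × {-38/9, -10/3}) ∪ ([-4/37, 2/25) × (-38/9, -10/3]) ∪ (ℤ \ (-4/37, 2/25) × [-17/5, 5/34])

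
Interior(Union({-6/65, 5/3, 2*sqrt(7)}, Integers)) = EmptySet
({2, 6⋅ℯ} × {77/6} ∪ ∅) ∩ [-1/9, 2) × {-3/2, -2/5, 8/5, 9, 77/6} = ∅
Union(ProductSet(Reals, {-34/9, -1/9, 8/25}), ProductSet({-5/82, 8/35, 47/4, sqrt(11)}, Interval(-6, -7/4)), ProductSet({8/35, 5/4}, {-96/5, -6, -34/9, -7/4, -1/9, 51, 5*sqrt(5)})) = Union(ProductSet({8/35, 5/4}, {-96/5, -6, -34/9, -7/4, -1/9, 51, 5*sqrt(5)}), ProductSet({-5/82, 8/35, 47/4, sqrt(11)}, Interval(-6, -7/4)), ProductSet(Reals, {-34/9, -1/9, 8/25}))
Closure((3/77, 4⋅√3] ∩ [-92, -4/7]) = ∅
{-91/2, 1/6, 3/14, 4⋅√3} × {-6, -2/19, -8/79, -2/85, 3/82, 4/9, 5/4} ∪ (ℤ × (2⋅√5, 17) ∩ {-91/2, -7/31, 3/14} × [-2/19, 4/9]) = {-91/2, 1/6, 3/14, 4⋅√3} × {-6, -2/19, -8/79, -2/85, 3/82, 4/9, 5/4}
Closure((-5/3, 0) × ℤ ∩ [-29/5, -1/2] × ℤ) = [-5/3, -1/2] × ℤ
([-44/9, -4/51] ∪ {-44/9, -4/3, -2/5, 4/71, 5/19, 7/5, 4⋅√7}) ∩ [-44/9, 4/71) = [-44/9, -4/51]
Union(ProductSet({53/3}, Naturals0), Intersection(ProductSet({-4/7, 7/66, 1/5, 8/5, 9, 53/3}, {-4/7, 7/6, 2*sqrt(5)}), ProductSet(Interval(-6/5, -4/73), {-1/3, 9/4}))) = ProductSet({53/3}, Naturals0)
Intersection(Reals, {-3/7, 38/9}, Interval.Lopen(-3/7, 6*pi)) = {38/9}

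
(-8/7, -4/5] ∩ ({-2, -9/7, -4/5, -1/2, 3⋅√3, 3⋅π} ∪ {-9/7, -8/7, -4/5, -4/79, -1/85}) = {-4/5}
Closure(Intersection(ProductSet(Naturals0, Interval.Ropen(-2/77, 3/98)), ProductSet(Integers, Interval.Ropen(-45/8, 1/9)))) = ProductSet(Naturals0, Interval(-2/77, 3/98))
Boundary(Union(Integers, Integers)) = Integers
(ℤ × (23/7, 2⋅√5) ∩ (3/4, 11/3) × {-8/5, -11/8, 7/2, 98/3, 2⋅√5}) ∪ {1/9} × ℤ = ({1/9} × ℤ) ∪ ({1, 2, 3} × {7/2})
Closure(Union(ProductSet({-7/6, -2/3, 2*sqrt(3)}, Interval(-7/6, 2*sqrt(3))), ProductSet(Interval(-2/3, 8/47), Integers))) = Union(ProductSet({-7/6, -2/3, 2*sqrt(3)}, Interval(-7/6, 2*sqrt(3))), ProductSet(Interval(-2/3, 8/47), Integers))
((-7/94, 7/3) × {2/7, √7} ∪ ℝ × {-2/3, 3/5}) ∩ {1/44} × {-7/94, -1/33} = ∅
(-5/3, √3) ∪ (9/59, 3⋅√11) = (-5/3, 3⋅√11)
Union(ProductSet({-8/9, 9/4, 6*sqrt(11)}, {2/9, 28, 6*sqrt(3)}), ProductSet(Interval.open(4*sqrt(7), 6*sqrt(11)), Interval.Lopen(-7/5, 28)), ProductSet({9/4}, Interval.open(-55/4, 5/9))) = Union(ProductSet({9/4}, Interval.open(-55/4, 5/9)), ProductSet({-8/9, 9/4, 6*sqrt(11)}, {2/9, 28, 6*sqrt(3)}), ProductSet(Interval.open(4*sqrt(7), 6*sqrt(11)), Interval.Lopen(-7/5, 28)))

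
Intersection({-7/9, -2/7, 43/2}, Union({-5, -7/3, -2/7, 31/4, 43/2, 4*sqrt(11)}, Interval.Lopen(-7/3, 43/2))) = {-7/9, -2/7, 43/2}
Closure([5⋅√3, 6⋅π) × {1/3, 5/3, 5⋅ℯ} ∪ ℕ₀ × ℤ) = (ℕ₀ × ℤ) ∪ ([5⋅√3, 6⋅π] × {1/3, 5/3, 5⋅ℯ})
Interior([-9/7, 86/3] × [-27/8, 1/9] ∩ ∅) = ∅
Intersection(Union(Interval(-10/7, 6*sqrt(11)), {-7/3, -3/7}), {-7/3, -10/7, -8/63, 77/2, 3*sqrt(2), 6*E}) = {-7/3, -10/7, -8/63, 3*sqrt(2), 6*E}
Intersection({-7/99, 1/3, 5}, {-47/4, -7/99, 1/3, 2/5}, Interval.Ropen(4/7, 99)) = EmptySet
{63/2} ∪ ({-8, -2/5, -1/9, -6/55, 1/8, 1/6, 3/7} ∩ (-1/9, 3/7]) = {-6/55, 1/8, 1/6, 3/7, 63/2}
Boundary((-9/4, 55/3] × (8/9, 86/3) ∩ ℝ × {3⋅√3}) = [-9/4, 55/3] × {3⋅√3}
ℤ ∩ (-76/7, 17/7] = {-10, -9, …, 2}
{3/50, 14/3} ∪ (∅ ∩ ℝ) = {3/50, 14/3}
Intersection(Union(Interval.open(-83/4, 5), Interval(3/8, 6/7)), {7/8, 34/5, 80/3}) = {7/8}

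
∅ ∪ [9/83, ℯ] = [9/83, ℯ]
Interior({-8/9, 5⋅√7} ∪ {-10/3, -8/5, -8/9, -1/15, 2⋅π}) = ∅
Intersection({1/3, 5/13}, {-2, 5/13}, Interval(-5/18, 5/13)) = {5/13}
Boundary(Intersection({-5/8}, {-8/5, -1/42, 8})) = EmptySet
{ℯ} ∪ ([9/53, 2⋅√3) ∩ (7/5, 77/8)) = (7/5, 2⋅√3)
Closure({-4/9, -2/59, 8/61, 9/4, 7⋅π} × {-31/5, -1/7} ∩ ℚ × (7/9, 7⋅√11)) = ∅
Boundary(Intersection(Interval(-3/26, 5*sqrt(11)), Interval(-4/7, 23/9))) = {-3/26, 23/9}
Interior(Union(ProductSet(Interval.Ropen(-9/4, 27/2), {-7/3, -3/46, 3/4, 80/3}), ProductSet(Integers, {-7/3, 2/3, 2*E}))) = EmptySet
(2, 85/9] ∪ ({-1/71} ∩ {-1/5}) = (2, 85/9]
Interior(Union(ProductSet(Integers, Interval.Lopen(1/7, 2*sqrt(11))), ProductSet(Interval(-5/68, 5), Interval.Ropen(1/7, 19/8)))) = ProductSet(Union(Complement(Integers, Union(Complement(Integers, Interval.open(-5/68, 5)), {-5/68})), Complement(Integers, Union(Complement(Integers, Interval.open(-5/68, 5)), Interval(-5/68, 5))), Complement(Interval.open(-5/68, 5), Complement(Integers, Interval.open(-5/68, 5))), Complement(Interval.open(-5/68, 5), Integers), Complement(Range(0, 5, 1), Complement(Integers, Interval.open(-5/68, 5))), Complement(Range(0, 6, 1), Union(Complement(Integers, Interval.open(-5/68, 5)), {-5/68}))), Interval.open(1/7, 19/8))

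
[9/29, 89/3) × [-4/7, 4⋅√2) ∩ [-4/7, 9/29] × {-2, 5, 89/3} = {9/29} × {5}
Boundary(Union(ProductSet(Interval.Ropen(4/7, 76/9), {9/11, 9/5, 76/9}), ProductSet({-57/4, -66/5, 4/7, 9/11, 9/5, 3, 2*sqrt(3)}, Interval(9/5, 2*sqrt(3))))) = Union(ProductSet({-57/4, -66/5, 4/7, 9/11, 9/5, 3, 2*sqrt(3)}, Interval(9/5, 2*sqrt(3))), ProductSet(Interval(4/7, 76/9), {9/11, 9/5, 76/9}))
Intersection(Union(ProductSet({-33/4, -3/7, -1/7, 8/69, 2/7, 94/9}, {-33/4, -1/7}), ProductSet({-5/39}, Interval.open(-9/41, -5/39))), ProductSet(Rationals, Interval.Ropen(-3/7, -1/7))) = ProductSet({-5/39}, Interval.open(-9/41, -1/7))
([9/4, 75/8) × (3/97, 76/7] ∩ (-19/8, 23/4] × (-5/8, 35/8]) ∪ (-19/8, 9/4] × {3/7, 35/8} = ((-19/8, 9/4] × {3/7, 35/8}) ∪ ([9/4, 23/4] × (3/97, 35/8])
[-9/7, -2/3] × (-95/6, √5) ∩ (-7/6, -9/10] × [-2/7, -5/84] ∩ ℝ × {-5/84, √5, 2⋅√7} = (-7/6, -9/10] × {-5/84}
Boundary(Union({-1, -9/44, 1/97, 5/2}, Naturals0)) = Union({-1, -9/44, 1/97, 5/2}, Naturals0)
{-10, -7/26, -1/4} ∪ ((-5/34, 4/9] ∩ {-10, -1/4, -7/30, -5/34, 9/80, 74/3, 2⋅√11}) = {-10, -7/26, -1/4, 9/80}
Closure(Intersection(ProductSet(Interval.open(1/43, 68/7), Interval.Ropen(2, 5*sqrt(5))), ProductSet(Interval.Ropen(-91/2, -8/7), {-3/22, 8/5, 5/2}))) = EmptySet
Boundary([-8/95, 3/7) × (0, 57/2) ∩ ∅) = ∅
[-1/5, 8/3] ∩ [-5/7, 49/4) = [-1/5, 8/3]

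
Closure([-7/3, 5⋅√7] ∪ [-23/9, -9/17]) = [-23/9, 5⋅√7]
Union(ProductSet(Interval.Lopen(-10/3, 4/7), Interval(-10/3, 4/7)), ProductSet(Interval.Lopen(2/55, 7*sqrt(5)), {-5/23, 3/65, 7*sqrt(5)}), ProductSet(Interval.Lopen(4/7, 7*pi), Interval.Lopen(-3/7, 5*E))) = Union(ProductSet(Interval.Lopen(-10/3, 4/7), Interval(-10/3, 4/7)), ProductSet(Interval.Lopen(2/55, 7*sqrt(5)), {-5/23, 3/65, 7*sqrt(5)}), ProductSet(Interval.Lopen(4/7, 7*pi), Interval.Lopen(-3/7, 5*E)))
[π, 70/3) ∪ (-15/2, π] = (-15/2, 70/3)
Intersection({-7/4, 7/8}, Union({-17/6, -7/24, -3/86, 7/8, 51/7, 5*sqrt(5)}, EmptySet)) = {7/8}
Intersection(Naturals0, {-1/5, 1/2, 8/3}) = EmptySet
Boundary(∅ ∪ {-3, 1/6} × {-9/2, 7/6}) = {-3, 1/6} × {-9/2, 7/6}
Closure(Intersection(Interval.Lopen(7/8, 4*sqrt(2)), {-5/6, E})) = {E}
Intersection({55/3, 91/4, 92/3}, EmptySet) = EmptySet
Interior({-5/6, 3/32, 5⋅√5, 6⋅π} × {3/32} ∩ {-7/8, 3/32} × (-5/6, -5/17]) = ∅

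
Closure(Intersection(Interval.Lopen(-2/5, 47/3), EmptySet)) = EmptySet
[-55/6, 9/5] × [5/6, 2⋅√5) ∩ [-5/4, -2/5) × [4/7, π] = [-5/4, -2/5) × [5/6, π]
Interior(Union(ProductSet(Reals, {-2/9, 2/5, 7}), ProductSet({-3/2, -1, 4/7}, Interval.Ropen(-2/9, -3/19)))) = EmptySet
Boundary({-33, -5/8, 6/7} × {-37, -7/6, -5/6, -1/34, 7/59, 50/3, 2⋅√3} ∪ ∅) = {-33, -5/8, 6/7} × {-37, -7/6, -5/6, -1/34, 7/59, 50/3, 2⋅√3}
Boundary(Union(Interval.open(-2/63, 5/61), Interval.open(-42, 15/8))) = {-42, 15/8}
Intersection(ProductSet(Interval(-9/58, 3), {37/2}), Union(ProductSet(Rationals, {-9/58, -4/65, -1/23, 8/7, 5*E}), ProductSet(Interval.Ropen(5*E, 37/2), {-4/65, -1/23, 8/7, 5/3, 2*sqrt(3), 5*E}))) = EmptySet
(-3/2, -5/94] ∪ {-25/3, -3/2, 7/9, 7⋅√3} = {-25/3, 7/9, 7⋅√3} ∪ [-3/2, -5/94]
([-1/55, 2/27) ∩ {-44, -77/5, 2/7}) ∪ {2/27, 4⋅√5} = {2/27, 4⋅√5}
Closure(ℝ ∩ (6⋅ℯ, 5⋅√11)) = [6⋅ℯ, 5⋅√11]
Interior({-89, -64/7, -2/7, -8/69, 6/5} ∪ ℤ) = ∅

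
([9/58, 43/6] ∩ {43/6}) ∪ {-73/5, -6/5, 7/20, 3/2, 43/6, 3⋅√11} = {-73/5, -6/5, 7/20, 3/2, 43/6, 3⋅√11}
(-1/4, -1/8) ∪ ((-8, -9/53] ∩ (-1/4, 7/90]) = (-1/4, -1/8)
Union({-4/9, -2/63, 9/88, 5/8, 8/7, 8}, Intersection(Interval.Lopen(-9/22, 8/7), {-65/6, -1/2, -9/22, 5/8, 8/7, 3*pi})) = {-4/9, -2/63, 9/88, 5/8, 8/7, 8}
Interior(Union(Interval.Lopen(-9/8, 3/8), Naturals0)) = Union(Complement(Interval.open(-9/8, 3/8), Complement(Naturals0, Interval.open(-9/8, 3/8))), Complement(Naturals0, Union(Complement(Naturals0, Interval.open(-9/8, 3/8)), {-9/8, 3/8})), Complement(Range(0, 1, 1), Complement(Naturals0, Interval.open(-9/8, 3/8))), Complement(Range(0, 1, 1), Union(Complement(Naturals0, Interval.open(-9/8, 3/8)), {-9/8, 3/8})))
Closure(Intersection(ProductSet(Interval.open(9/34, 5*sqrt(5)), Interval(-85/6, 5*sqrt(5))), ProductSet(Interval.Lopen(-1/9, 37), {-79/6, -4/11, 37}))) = ProductSet(Interval(9/34, 5*sqrt(5)), {-79/6, -4/11})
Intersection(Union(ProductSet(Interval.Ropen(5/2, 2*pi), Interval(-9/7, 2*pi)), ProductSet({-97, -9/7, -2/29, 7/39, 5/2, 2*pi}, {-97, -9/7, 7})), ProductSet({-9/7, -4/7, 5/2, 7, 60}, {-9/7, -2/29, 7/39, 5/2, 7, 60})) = Union(ProductSet({5/2}, {-9/7, -2/29, 7/39, 5/2}), ProductSet({-9/7, 5/2}, {-9/7, 7}))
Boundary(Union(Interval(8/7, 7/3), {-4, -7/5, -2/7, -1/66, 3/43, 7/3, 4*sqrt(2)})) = {-4, -7/5, -2/7, -1/66, 3/43, 8/7, 7/3, 4*sqrt(2)}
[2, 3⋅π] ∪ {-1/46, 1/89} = {-1/46, 1/89} ∪ [2, 3⋅π]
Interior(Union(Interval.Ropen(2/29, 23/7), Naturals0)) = Union(Complement(Interval.open(2/29, 23/7), Complement(Naturals0, Interval.open(2/29, 23/7))), Complement(Naturals0, Union(Complement(Naturals0, Interval.open(2/29, 23/7)), {2/29, 23/7})), Complement(Range(1, 4, 1), Complement(Naturals0, Interval.open(2/29, 23/7))), Complement(Range(1, 4, 1), Union(Complement(Naturals0, Interval.open(2/29, 23/7)), {2/29, 23/7})))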